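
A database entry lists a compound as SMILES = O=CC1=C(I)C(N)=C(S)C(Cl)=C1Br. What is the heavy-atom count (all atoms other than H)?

Every atom symbol written in the SMILES (organic subset) is one heavy atom; implicit H are not written.
Heavy atoms by element → Br:1, C:7, Cl:1, I:1, N:1, O:1, S:1.
Total: 13.

13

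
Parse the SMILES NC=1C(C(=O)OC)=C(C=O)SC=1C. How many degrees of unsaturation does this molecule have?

5

Molecular formula: C8H9NO3S.
DoU = (2C + 2 + N − H − X) / 2, where X is the halogen count and O/S are ignored.
    = (2·8 + 2 + 1 − 9 − 0) / 2 = 10 / 2 = 5.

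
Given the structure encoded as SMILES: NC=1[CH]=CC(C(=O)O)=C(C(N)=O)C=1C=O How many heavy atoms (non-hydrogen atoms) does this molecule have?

Every atom symbol written in the SMILES (organic subset) is one heavy atom; implicit H are not written.
Heavy atoms by element → C:9, N:2, O:4.
Total: 15.

15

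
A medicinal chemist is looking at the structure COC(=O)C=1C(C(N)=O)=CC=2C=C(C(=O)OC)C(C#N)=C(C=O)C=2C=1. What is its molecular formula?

Walk through each heavy atom and fill implicit hydrogens from standard valence (C 4, N 3, O 2, S 2, halogen 1):
  atom 1: C, bond orders sum to 1 (valence 4) → 3 H
  atom 2: O, bond orders sum to 2 (valence 2) → 0 H
  atom 3: C, bond orders sum to 4 (valence 4) → 0 H
  atom 4: O, bond orders sum to 2 (valence 2) → 0 H
  atom 5: C, bond orders sum to 4 (valence 4) → 0 H
  atom 6: C, bond orders sum to 4 (valence 4) → 0 H
  atom 7: C, bond orders sum to 4 (valence 4) → 0 H
  atom 8: N, bond orders sum to 1 (valence 3) → 2 H
  atom 9: O, bond orders sum to 2 (valence 2) → 0 H
  atom 10: C, bond orders sum to 3 (valence 4) → 1 H
  atom 11: C, bond orders sum to 4 (valence 4) → 0 H
  atom 12: C, bond orders sum to 3 (valence 4) → 1 H
  atom 13: C, bond orders sum to 4 (valence 4) → 0 H
  atom 14: C, bond orders sum to 4 (valence 4) → 0 H
  atom 15: O, bond orders sum to 2 (valence 2) → 0 H
  atom 16: O, bond orders sum to 2 (valence 2) → 0 H
  atom 17: C, bond orders sum to 1 (valence 4) → 3 H
  atom 18: C, bond orders sum to 4 (valence 4) → 0 H
  atom 19: C, bond orders sum to 4 (valence 4) → 0 H
  atom 20: N, bond orders sum to 3 (valence 3) → 0 H
  atom 21: C, bond orders sum to 4 (valence 4) → 0 H
  atom 22: C, bond orders sum to 3 (valence 4) → 1 H
  atom 23: O, bond orders sum to 2 (valence 2) → 0 H
  atom 24: C, bond orders sum to 4 (valence 4) → 0 H
  atom 25: C, bond orders sum to 3 (valence 4) → 1 H
Totals → C:17, H:12, N:2, O:6.
In Hill order: C17H12N2O6.

C17H12N2O6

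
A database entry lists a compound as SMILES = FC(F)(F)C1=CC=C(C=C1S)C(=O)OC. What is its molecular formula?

Walk through each heavy atom and fill implicit hydrogens from standard valence (C 4, N 3, O 2, S 2, halogen 1):
  atom 1: F (halogen, monovalent) → 0 H
  atom 2: C, bond orders sum to 4 (valence 4) → 0 H
  atom 3: F (halogen, monovalent) → 0 H
  atom 4: F (halogen, monovalent) → 0 H
  atom 5: C, bond orders sum to 4 (valence 4) → 0 H
  atom 6: C, bond orders sum to 3 (valence 4) → 1 H
  atom 7: C, bond orders sum to 3 (valence 4) → 1 H
  atom 8: C, bond orders sum to 4 (valence 4) → 0 H
  atom 9: C, bond orders sum to 3 (valence 4) → 1 H
  atom 10: C, bond orders sum to 4 (valence 4) → 0 H
  atom 11: S, bond orders sum to 1 (valence 2) → 1 H
  atom 12: C, bond orders sum to 4 (valence 4) → 0 H
  atom 13: O, bond orders sum to 2 (valence 2) → 0 H
  atom 14: O, bond orders sum to 2 (valence 2) → 0 H
  atom 15: C, bond orders sum to 1 (valence 4) → 3 H
Totals → C:9, H:7, F:3, O:2, S:1.
In Hill order: C9H7F3O2S.

C9H7F3O2S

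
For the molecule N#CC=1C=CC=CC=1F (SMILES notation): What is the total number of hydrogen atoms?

4

Walk through each heavy atom and fill implicit hydrogens from standard valence (C 4, N 3, O 2, S 2, halogen 1):
  atom 1: N, bond orders sum to 3 (valence 3) → 0 H
  atom 2: C, bond orders sum to 4 (valence 4) → 0 H
  atom 3: C, bond orders sum to 4 (valence 4) → 0 H
  atom 4: C, bond orders sum to 3 (valence 4) → 1 H
  atom 5: C, bond orders sum to 3 (valence 4) → 1 H
  atom 6: C, bond orders sum to 3 (valence 4) → 1 H
  atom 7: C, bond orders sum to 3 (valence 4) → 1 H
  atom 8: C, bond orders sum to 4 (valence 4) → 0 H
  atom 9: F (halogen, monovalent) → 0 H
Total hydrogens: 4.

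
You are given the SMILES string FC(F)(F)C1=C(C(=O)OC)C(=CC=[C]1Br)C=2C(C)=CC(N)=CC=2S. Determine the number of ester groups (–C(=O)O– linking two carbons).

The ester motif appears at heavy-atom position 7 in the SMILES.
Other groups present: 1 primary amine, 1 thiol.
Ester count: 1.

1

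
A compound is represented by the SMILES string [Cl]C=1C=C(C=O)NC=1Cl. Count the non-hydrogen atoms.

9

Every atom symbol written in the SMILES (organic subset) is one heavy atom; implicit H are not written.
Heavy atoms by element → C:5, Cl:2, N:1, O:1.
Total: 9.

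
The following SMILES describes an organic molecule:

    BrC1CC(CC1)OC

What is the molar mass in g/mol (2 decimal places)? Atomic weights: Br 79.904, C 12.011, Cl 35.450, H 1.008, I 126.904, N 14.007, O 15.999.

First, the molecular formula is C6H11BrO (counting implicit H from valence).
  Br: 1 × 79.904 = 79.904
  C: 6 × 12.011 = 72.066
  H: 11 × 1.008 = 11.088
  O: 1 × 15.999 = 15.999
Sum: 1×79.904 + 6×12.011 + 11×1.008 + 1×15.999 = 179.057 → 179.06 g/mol.

179.06 g/mol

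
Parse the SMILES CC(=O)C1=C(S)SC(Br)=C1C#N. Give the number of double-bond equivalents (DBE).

Degree of unsaturation = (number of rings) + (number of π bonds).
Ring closures in the SMILES: 1.
π bonds: 3 double bonds (each 1 DoU), 1 triple bond (each 2 DoU) → 5 DoU from unsaturation.
Total DoU = 1 + 5 = 6.

6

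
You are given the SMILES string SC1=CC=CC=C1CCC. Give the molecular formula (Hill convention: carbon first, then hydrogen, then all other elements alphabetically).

Walk through each heavy atom and fill implicit hydrogens from standard valence (C 4, N 3, O 2, S 2, halogen 1):
  atom 1: S, bond orders sum to 1 (valence 2) → 1 H
  atom 2: C, bond orders sum to 4 (valence 4) → 0 H
  atom 3: C, bond orders sum to 3 (valence 4) → 1 H
  atom 4: C, bond orders sum to 3 (valence 4) → 1 H
  atom 5: C, bond orders sum to 3 (valence 4) → 1 H
  atom 6: C, bond orders sum to 3 (valence 4) → 1 H
  atom 7: C, bond orders sum to 4 (valence 4) → 0 H
  atom 8: C, bond orders sum to 2 (valence 4) → 2 H
  atom 9: C, bond orders sum to 2 (valence 4) → 2 H
  atom 10: C, bond orders sum to 1 (valence 4) → 3 H
Totals → C:9, H:12, S:1.
In Hill order: C9H12S.

C9H12S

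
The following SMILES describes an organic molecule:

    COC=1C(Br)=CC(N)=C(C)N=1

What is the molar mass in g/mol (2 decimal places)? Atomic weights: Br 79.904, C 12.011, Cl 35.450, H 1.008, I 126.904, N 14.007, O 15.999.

First, the molecular formula is C7H9BrN2O (counting implicit H from valence).
  Br: 1 × 79.904 = 79.904
  C: 7 × 12.011 = 84.077
  H: 9 × 1.008 = 9.072
  N: 2 × 14.007 = 28.014
  O: 1 × 15.999 = 15.999
Sum: 1×79.904 + 7×12.011 + 9×1.008 + 2×14.007 + 1×15.999 = 217.066 → 217.07 g/mol.

217.07 g/mol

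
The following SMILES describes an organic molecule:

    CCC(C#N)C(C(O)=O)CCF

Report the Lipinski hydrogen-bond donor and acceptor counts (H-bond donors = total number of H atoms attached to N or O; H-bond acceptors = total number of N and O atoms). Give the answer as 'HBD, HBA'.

1, 3

Donors: find every N or O and count the H atoms it carries.
  atom 5 (N): bond orders sum to 3 → 0 H
  atom 8 (O): bond orders sum to 1 → 1 H
  atom 9 (O): bond orders sum to 2 → 0 H
Lipinski HBD = 1.
Acceptors: N atoms = 1, O atoms = 2 → HBA = 3.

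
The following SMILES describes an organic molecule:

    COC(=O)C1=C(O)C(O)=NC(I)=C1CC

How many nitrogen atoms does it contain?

Scan the SMILES for N atoms (remember two-letter symbols like Cl and Br are single atoms).
Nitrogen count: 1.

1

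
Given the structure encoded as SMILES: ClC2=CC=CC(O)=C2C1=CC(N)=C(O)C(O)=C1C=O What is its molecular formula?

C13H10ClNO4

Walk through each heavy atom and fill implicit hydrogens from standard valence (C 4, N 3, O 2, S 2, halogen 1):
  atom 1: Cl (halogen, monovalent) → 0 H
  atom 2: C, bond orders sum to 4 (valence 4) → 0 H
  atom 3: C, bond orders sum to 3 (valence 4) → 1 H
  atom 4: C, bond orders sum to 3 (valence 4) → 1 H
  atom 5: C, bond orders sum to 3 (valence 4) → 1 H
  atom 6: C, bond orders sum to 4 (valence 4) → 0 H
  atom 7: O, bond orders sum to 1 (valence 2) → 1 H
  atom 8: C, bond orders sum to 4 (valence 4) → 0 H
  atom 9: C, bond orders sum to 4 (valence 4) → 0 H
  atom 10: C, bond orders sum to 3 (valence 4) → 1 H
  atom 11: C, bond orders sum to 4 (valence 4) → 0 H
  atom 12: N, bond orders sum to 1 (valence 3) → 2 H
  atom 13: C, bond orders sum to 4 (valence 4) → 0 H
  atom 14: O, bond orders sum to 1 (valence 2) → 1 H
  atom 15: C, bond orders sum to 4 (valence 4) → 0 H
  atom 16: O, bond orders sum to 1 (valence 2) → 1 H
  atom 17: C, bond orders sum to 4 (valence 4) → 0 H
  atom 18: C, bond orders sum to 3 (valence 4) → 1 H
  atom 19: O, bond orders sum to 2 (valence 2) → 0 H
Totals → C:13, H:10, Cl:1, N:1, O:4.
In Hill order: C13H10ClNO4.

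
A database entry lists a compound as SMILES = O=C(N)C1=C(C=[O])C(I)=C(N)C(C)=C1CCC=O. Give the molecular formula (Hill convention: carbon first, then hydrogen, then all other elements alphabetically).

C12H13IN2O3

Walk through each heavy atom and fill implicit hydrogens from standard valence (C 4, N 3, O 2, S 2, halogen 1):
  atom 1: O, bond orders sum to 2 (valence 2) → 0 H
  atom 2: C, bond orders sum to 4 (valence 4) → 0 H
  atom 3: N, bond orders sum to 1 (valence 3) → 2 H
  atom 4: C, bond orders sum to 4 (valence 4) → 0 H
  atom 5: C, bond orders sum to 4 (valence 4) → 0 H
  atom 6: C, bond orders sum to 3 (valence 4) → 1 H
  atom 7: O with explicit H count 0
  atom 8: C, bond orders sum to 4 (valence 4) → 0 H
  atom 9: I (halogen, monovalent) → 0 H
  atom 10: C, bond orders sum to 4 (valence 4) → 0 H
  atom 11: N, bond orders sum to 1 (valence 3) → 2 H
  atom 12: C, bond orders sum to 4 (valence 4) → 0 H
  atom 13: C, bond orders sum to 1 (valence 4) → 3 H
  atom 14: C, bond orders sum to 4 (valence 4) → 0 H
  atom 15: C, bond orders sum to 2 (valence 4) → 2 H
  atom 16: C, bond orders sum to 2 (valence 4) → 2 H
  atom 17: C, bond orders sum to 3 (valence 4) → 1 H
  atom 18: O, bond orders sum to 2 (valence 2) → 0 H
Totals → C:12, H:13, I:1, N:2, O:3.
In Hill order: C12H13IN2O3.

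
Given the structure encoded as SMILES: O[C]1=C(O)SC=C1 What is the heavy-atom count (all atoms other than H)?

7

Every atom symbol written in the SMILES (organic subset) is one heavy atom; implicit H are not written.
Heavy atoms by element → C:4, O:2, S:1.
Total: 7.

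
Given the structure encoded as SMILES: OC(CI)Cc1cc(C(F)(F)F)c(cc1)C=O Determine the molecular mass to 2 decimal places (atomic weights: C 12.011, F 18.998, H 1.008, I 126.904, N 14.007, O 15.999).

First, the molecular formula is C11H10F3IO2 (counting implicit H from valence).
  C: 11 × 12.011 = 132.121
  F: 3 × 18.998 = 56.994
  H: 10 × 1.008 = 10.080
  I: 1 × 126.904 = 126.904
  O: 2 × 15.999 = 31.998
Sum: 11×12.011 + 3×18.998 + 10×1.008 + 1×126.904 + 2×15.999 = 358.097 → 358.10 g/mol.

358.10 g/mol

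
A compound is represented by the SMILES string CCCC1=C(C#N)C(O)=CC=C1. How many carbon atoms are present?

10

Count every carbon token in the SMILES (each C, including those in ring-closure positions and inside branches).
Carbon count: 10.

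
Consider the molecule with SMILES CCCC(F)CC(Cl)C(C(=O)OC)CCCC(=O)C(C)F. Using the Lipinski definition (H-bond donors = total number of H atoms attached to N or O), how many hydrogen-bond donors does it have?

Donors: find every N or O and count the H atoms it carries.
  atom 11 (O): bond orders sum to 2 → 0 H
  atom 12 (O): bond orders sum to 2 → 0 H
  atom 18 (O): bond orders sum to 2 → 0 H
Lipinski HBD = 0.

0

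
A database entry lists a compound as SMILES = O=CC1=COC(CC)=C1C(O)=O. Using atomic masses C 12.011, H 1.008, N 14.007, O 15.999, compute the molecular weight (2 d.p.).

168.15 g/mol

First, the molecular formula is C8H8O4 (counting implicit H from valence).
  C: 8 × 12.011 = 96.088
  H: 8 × 1.008 = 8.064
  O: 4 × 15.999 = 63.996
Sum: 8×12.011 + 8×1.008 + 4×15.999 = 168.148 → 168.15 g/mol.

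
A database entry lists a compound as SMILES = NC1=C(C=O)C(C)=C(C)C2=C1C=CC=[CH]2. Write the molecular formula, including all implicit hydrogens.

Walk through each heavy atom and fill implicit hydrogens from standard valence (C 4, N 3, O 2, S 2, halogen 1):
  atom 1: N, bond orders sum to 1 (valence 3) → 2 H
  atom 2: C, bond orders sum to 4 (valence 4) → 0 H
  atom 3: C, bond orders sum to 4 (valence 4) → 0 H
  atom 4: C, bond orders sum to 3 (valence 4) → 1 H
  atom 5: O, bond orders sum to 2 (valence 2) → 0 H
  atom 6: C, bond orders sum to 4 (valence 4) → 0 H
  atom 7: C, bond orders sum to 1 (valence 4) → 3 H
  atom 8: C, bond orders sum to 4 (valence 4) → 0 H
  atom 9: C, bond orders sum to 1 (valence 4) → 3 H
  atom 10: C, bond orders sum to 4 (valence 4) → 0 H
  atom 11: C, bond orders sum to 4 (valence 4) → 0 H
  atom 12: C, bond orders sum to 3 (valence 4) → 1 H
  atom 13: C, bond orders sum to 3 (valence 4) → 1 H
  atom 14: C, bond orders sum to 3 (valence 4) → 1 H
  atom 15: C with explicit H count 1
Totals → C:13, H:13, N:1, O:1.

C13H13NO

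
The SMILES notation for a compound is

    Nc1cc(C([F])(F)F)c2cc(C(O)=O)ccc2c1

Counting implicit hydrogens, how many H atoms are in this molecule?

Walk through each heavy atom and fill implicit hydrogens from standard valence (C 4, N 3, O 2, S 2, halogen 1); for lowercase aromatic atoms, an aromatic c carries 1 H when it has two neighbours and 0 H with three, and aromatic n carries 0 H:
  atom 1: N, bond orders sum to 1 (valence 3) → 2 H
  atom 2: aromatic c, 3 neighbours → 0 H
  atom 3: aromatic c, 2 neighbours → 1 H
  atom 4: aromatic c, 3 neighbours → 0 H
  atom 5: C, bond orders sum to 4 (valence 4) → 0 H
  atom 6: F with explicit H count 0
  atom 7: F (halogen, monovalent) → 0 H
  atom 8: F (halogen, monovalent) → 0 H
  atom 9: aromatic c, 3 neighbours → 0 H
  atom 10: aromatic c, 2 neighbours → 1 H
  atom 11: aromatic c, 3 neighbours → 0 H
  atom 12: C, bond orders sum to 4 (valence 4) → 0 H
  atom 13: O, bond orders sum to 1 (valence 2) → 1 H
  atom 14: O, bond orders sum to 2 (valence 2) → 0 H
  atom 15: aromatic c, 2 neighbours → 1 H
  atom 16: aromatic c, 2 neighbours → 1 H
  atom 17: aromatic c, 3 neighbours → 0 H
  atom 18: aromatic c, 2 neighbours → 1 H
Total hydrogens: 8.

8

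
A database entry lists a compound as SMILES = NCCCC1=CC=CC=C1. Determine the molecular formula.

C9H13N

Walk through each heavy atom and fill implicit hydrogens from standard valence (C 4, N 3, O 2, S 2, halogen 1):
  atom 1: N, bond orders sum to 1 (valence 3) → 2 H
  atom 2: C, bond orders sum to 2 (valence 4) → 2 H
  atom 3: C, bond orders sum to 2 (valence 4) → 2 H
  atom 4: C, bond orders sum to 2 (valence 4) → 2 H
  atom 5: C, bond orders sum to 4 (valence 4) → 0 H
  atom 6: C, bond orders sum to 3 (valence 4) → 1 H
  atom 7: C, bond orders sum to 3 (valence 4) → 1 H
  atom 8: C, bond orders sum to 3 (valence 4) → 1 H
  atom 9: C, bond orders sum to 3 (valence 4) → 1 H
  atom 10: C, bond orders sum to 3 (valence 4) → 1 H
Totals → C:9, H:13, N:1.
In Hill order: C9H13N.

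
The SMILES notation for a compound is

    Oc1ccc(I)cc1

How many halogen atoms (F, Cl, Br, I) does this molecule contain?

1

Halogen atoms appear at heavy-atom position 6 (1×I).
Other groups present: 1 hydroxyl.
Halogen count: 1.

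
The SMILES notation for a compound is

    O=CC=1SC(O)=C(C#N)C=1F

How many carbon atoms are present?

6

Count every carbon token in the SMILES (each C, including those in ring-closure positions and inside branches).
Carbon count: 6.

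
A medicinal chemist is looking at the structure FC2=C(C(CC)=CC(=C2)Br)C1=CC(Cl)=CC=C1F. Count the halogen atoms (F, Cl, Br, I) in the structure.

4

Halogen atoms appear at heavy-atom positions 1, 10, 14, 18 (1×Br, 1×Cl, 2×F).
Halogen count: 4.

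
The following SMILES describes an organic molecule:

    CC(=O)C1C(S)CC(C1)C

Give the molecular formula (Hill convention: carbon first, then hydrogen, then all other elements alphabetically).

Walk through each heavy atom and fill implicit hydrogens from standard valence (C 4, N 3, O 2, S 2, halogen 1):
  atom 1: C, bond orders sum to 1 (valence 4) → 3 H
  atom 2: C, bond orders sum to 4 (valence 4) → 0 H
  atom 3: O, bond orders sum to 2 (valence 2) → 0 H
  atom 4: C, bond orders sum to 3 (valence 4) → 1 H
  atom 5: C, bond orders sum to 3 (valence 4) → 1 H
  atom 6: S, bond orders sum to 1 (valence 2) → 1 H
  atom 7: C, bond orders sum to 2 (valence 4) → 2 H
  atom 8: C, bond orders sum to 3 (valence 4) → 1 H
  atom 9: C, bond orders sum to 2 (valence 4) → 2 H
  atom 10: C, bond orders sum to 1 (valence 4) → 3 H
Totals → C:8, H:14, O:1, S:1.

C8H14OS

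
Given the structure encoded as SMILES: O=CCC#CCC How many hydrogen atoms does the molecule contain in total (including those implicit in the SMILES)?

8

Walk through each heavy atom and fill implicit hydrogens from standard valence (C 4, N 3, O 2, S 2, halogen 1):
  atom 1: O, bond orders sum to 2 (valence 2) → 0 H
  atom 2: C, bond orders sum to 3 (valence 4) → 1 H
  atom 3: C, bond orders sum to 2 (valence 4) → 2 H
  atom 4: C, bond orders sum to 4 (valence 4) → 0 H
  atom 5: C, bond orders sum to 4 (valence 4) → 0 H
  atom 6: C, bond orders sum to 2 (valence 4) → 2 H
  atom 7: C, bond orders sum to 1 (valence 4) → 3 H
Total hydrogens: 8.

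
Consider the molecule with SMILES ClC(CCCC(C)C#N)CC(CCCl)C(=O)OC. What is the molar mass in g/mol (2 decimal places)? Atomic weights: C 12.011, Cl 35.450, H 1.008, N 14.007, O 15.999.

294.22 g/mol

First, the molecular formula is C13H21Cl2NO2 (counting implicit H from valence).
  C: 13 × 12.011 = 156.143
  Cl: 2 × 35.450 = 70.900
  H: 21 × 1.008 = 21.168
  N: 1 × 14.007 = 14.007
  O: 2 × 15.999 = 31.998
Sum: 13×12.011 + 2×35.450 + 21×1.008 + 1×14.007 + 2×15.999 = 294.216 → 294.22 g/mol.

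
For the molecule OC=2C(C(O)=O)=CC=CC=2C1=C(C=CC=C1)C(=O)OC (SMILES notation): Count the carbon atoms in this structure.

Count every carbon token in the SMILES (each C, including those in ring-closure positions and inside branches).
Carbon count: 15.

15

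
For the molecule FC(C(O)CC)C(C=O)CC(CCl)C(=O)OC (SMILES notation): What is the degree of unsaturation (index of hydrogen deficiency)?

Degree of unsaturation = (number of rings) + (number of π bonds).
Ring closures in the SMILES: 0.
π bonds: 2 double bonds (each 1 DoU) → 2 DoU from unsaturation.
Total DoU = 0 + 2 = 2.

2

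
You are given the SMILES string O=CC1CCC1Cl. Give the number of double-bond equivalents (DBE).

2

Degree of unsaturation = (number of rings) + (number of π bonds).
Ring closures in the SMILES: 1.
π bonds: 1 double bond (each 1 DoU) → 1 DoU from unsaturation.
Total DoU = 1 + 1 = 2.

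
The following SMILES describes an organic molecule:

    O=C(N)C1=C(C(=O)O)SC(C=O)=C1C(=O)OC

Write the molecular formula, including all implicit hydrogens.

C9H7NO6S

Walk through each heavy atom and fill implicit hydrogens from standard valence (C 4, N 3, O 2, S 2, halogen 1):
  atom 1: O, bond orders sum to 2 (valence 2) → 0 H
  atom 2: C, bond orders sum to 4 (valence 4) → 0 H
  atom 3: N, bond orders sum to 1 (valence 3) → 2 H
  atom 4: C, bond orders sum to 4 (valence 4) → 0 H
  atom 5: C, bond orders sum to 4 (valence 4) → 0 H
  atom 6: C, bond orders sum to 4 (valence 4) → 0 H
  atom 7: O, bond orders sum to 2 (valence 2) → 0 H
  atom 8: O, bond orders sum to 1 (valence 2) → 1 H
  atom 9: S, bond orders sum to 2 (valence 2) → 0 H
  atom 10: C, bond orders sum to 4 (valence 4) → 0 H
  atom 11: C, bond orders sum to 3 (valence 4) → 1 H
  atom 12: O, bond orders sum to 2 (valence 2) → 0 H
  atom 13: C, bond orders sum to 4 (valence 4) → 0 H
  atom 14: C, bond orders sum to 4 (valence 4) → 0 H
  atom 15: O, bond orders sum to 2 (valence 2) → 0 H
  atom 16: O, bond orders sum to 2 (valence 2) → 0 H
  atom 17: C, bond orders sum to 1 (valence 4) → 3 H
Totals → C:9, H:7, N:1, O:6, S:1.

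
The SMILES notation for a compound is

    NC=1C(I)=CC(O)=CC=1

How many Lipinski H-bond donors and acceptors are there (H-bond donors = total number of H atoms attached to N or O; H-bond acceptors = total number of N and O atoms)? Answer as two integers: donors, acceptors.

3, 2

Donors: find every N or O and count the H atoms it carries.
  atom 1 (N): bond orders sum to 1 → 2 H
  atom 7 (O): bond orders sum to 1 → 1 H
Lipinski HBD = 3.
Acceptors: N atoms = 1, O atoms = 1 → HBA = 2.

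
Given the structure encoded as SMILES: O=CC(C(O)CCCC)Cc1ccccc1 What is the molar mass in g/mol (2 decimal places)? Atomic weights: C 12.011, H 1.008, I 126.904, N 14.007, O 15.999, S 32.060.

220.31 g/mol

First, the molecular formula is C14H20O2 (counting implicit H from valence).
  C: 14 × 12.011 = 168.154
  H: 20 × 1.008 = 20.160
  O: 2 × 15.999 = 31.998
Sum: 14×12.011 + 20×1.008 + 2×15.999 = 220.312 → 220.31 g/mol.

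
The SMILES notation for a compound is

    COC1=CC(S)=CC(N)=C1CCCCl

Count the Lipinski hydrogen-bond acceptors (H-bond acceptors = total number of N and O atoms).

2

N atoms: 1; O atoms: 1.
Lipinski HBA = 1 + 1 = 2.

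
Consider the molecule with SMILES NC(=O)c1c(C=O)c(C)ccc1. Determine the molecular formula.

C9H9NO2

Walk through each heavy atom and fill implicit hydrogens from standard valence (C 4, N 3, O 2, S 2, halogen 1); for lowercase aromatic atoms, an aromatic c carries 1 H when it has two neighbours and 0 H with three, and aromatic n carries 0 H:
  atom 1: N, bond orders sum to 1 (valence 3) → 2 H
  atom 2: C, bond orders sum to 4 (valence 4) → 0 H
  atom 3: O, bond orders sum to 2 (valence 2) → 0 H
  atom 4: aromatic c, 3 neighbours → 0 H
  atom 5: aromatic c, 3 neighbours → 0 H
  atom 6: C, bond orders sum to 3 (valence 4) → 1 H
  atom 7: O, bond orders sum to 2 (valence 2) → 0 H
  atom 8: aromatic c, 3 neighbours → 0 H
  atom 9: C, bond orders sum to 1 (valence 4) → 3 H
  atom 10: aromatic c, 2 neighbours → 1 H
  atom 11: aromatic c, 2 neighbours → 1 H
  atom 12: aromatic c, 2 neighbours → 1 H
Totals → C:9, H:9, N:1, O:2.
In Hill order: C9H9NO2.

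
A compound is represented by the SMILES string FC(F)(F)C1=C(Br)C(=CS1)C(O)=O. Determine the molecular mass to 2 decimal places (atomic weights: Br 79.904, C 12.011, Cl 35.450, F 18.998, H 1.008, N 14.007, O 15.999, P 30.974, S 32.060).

First, the molecular formula is C6H2BrF3O2S (counting implicit H from valence).
  Br: 1 × 79.904 = 79.904
  C: 6 × 12.011 = 72.066
  F: 3 × 18.998 = 56.994
  H: 2 × 1.008 = 2.016
  O: 2 × 15.999 = 31.998
  S: 1 × 32.060 = 32.060
Sum: 1×79.904 + 6×12.011 + 3×18.998 + 2×1.008 + 2×15.999 + 1×32.060 = 275.038 → 275.04 g/mol.

275.04 g/mol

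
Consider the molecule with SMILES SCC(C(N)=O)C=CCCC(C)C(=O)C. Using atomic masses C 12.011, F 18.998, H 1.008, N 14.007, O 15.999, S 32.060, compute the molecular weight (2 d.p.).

229.34 g/mol

First, the molecular formula is C11H19NO2S (counting implicit H from valence).
  C: 11 × 12.011 = 132.121
  H: 19 × 1.008 = 19.152
  N: 1 × 14.007 = 14.007
  O: 2 × 15.999 = 31.998
  S: 1 × 32.060 = 32.060
Sum: 11×12.011 + 19×1.008 + 1×14.007 + 2×15.999 + 1×32.060 = 229.338 → 229.34 g/mol.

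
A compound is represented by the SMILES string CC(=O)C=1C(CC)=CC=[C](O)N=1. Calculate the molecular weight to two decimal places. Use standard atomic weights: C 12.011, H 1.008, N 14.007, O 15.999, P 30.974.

165.19 g/mol

First, the molecular formula is C9H11NO2 (counting implicit H from valence).
  C: 9 × 12.011 = 108.099
  H: 11 × 1.008 = 11.088
  N: 1 × 14.007 = 14.007
  O: 2 × 15.999 = 31.998
Sum: 9×12.011 + 11×1.008 + 1×14.007 + 2×15.999 = 165.192 → 165.19 g/mol.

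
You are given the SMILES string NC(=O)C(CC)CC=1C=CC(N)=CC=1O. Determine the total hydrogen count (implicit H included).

Walk through each heavy atom and fill implicit hydrogens from standard valence (C 4, N 3, O 2, S 2, halogen 1):
  atom 1: N, bond orders sum to 1 (valence 3) → 2 H
  atom 2: C, bond orders sum to 4 (valence 4) → 0 H
  atom 3: O, bond orders sum to 2 (valence 2) → 0 H
  atom 4: C, bond orders sum to 3 (valence 4) → 1 H
  atom 5: C, bond orders sum to 2 (valence 4) → 2 H
  atom 6: C, bond orders sum to 1 (valence 4) → 3 H
  atom 7: C, bond orders sum to 2 (valence 4) → 2 H
  atom 8: C, bond orders sum to 4 (valence 4) → 0 H
  atom 9: C, bond orders sum to 3 (valence 4) → 1 H
  atom 10: C, bond orders sum to 3 (valence 4) → 1 H
  atom 11: C, bond orders sum to 4 (valence 4) → 0 H
  atom 12: N, bond orders sum to 1 (valence 3) → 2 H
  atom 13: C, bond orders sum to 3 (valence 4) → 1 H
  atom 14: C, bond orders sum to 4 (valence 4) → 0 H
  atom 15: O, bond orders sum to 1 (valence 2) → 1 H
Total hydrogens: 16.

16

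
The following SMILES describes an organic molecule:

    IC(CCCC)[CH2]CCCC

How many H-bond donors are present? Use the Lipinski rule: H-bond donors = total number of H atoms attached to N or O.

0

Donors: find every N or O and count the H atoms it carries.
  (no N or O atoms present)
Lipinski HBD = 0.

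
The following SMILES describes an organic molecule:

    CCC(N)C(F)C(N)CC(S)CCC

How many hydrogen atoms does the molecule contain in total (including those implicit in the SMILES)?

23

Walk through each heavy atom and fill implicit hydrogens from standard valence (C 4, N 3, O 2, S 2, halogen 1):
  atom 1: C, bond orders sum to 1 (valence 4) → 3 H
  atom 2: C, bond orders sum to 2 (valence 4) → 2 H
  atom 3: C, bond orders sum to 3 (valence 4) → 1 H
  atom 4: N, bond orders sum to 1 (valence 3) → 2 H
  atom 5: C, bond orders sum to 3 (valence 4) → 1 H
  atom 6: F (halogen, monovalent) → 0 H
  atom 7: C, bond orders sum to 3 (valence 4) → 1 H
  atom 8: N, bond orders sum to 1 (valence 3) → 2 H
  atom 9: C, bond orders sum to 2 (valence 4) → 2 H
  atom 10: C, bond orders sum to 3 (valence 4) → 1 H
  atom 11: S, bond orders sum to 1 (valence 2) → 1 H
  atom 12: C, bond orders sum to 2 (valence 4) → 2 H
  atom 13: C, bond orders sum to 2 (valence 4) → 2 H
  atom 14: C, bond orders sum to 1 (valence 4) → 3 H
Total hydrogens: 23.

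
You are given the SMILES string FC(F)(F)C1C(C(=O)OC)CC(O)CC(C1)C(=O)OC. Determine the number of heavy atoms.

Every atom symbol written in the SMILES (organic subset) is one heavy atom; implicit H are not written.
Heavy atoms by element → C:12, F:3, O:5.
Total: 20.

20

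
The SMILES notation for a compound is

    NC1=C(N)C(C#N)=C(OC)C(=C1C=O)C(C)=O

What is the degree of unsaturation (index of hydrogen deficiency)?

Degree of unsaturation = (number of rings) + (number of π bonds).
Ring closures in the SMILES: 1.
π bonds: 5 double bonds (each 1 DoU), 1 triple bond (each 2 DoU) → 7 DoU from unsaturation.
Total DoU = 1 + 7 = 8.

8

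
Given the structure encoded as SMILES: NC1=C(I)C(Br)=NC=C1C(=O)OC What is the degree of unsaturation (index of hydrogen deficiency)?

Degree of unsaturation = (number of rings) + (number of π bonds).
Ring closures in the SMILES: 1.
π bonds: 4 double bonds (each 1 DoU) → 4 DoU from unsaturation.
Total DoU = 1 + 4 = 5.

5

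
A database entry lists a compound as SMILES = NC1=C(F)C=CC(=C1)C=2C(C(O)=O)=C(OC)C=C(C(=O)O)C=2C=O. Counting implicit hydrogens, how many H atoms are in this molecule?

Walk through each heavy atom and fill implicit hydrogens from standard valence (C 4, N 3, O 2, S 2, halogen 1):
  atom 1: N, bond orders sum to 1 (valence 3) → 2 H
  atom 2: C, bond orders sum to 4 (valence 4) → 0 H
  atom 3: C, bond orders sum to 4 (valence 4) → 0 H
  atom 4: F (halogen, monovalent) → 0 H
  atom 5: C, bond orders sum to 3 (valence 4) → 1 H
  atom 6: C, bond orders sum to 3 (valence 4) → 1 H
  atom 7: C, bond orders sum to 4 (valence 4) → 0 H
  atom 8: C, bond orders sum to 3 (valence 4) → 1 H
  atom 9: C, bond orders sum to 4 (valence 4) → 0 H
  atom 10: C, bond orders sum to 4 (valence 4) → 0 H
  atom 11: C, bond orders sum to 4 (valence 4) → 0 H
  atom 12: O, bond orders sum to 1 (valence 2) → 1 H
  atom 13: O, bond orders sum to 2 (valence 2) → 0 H
  atom 14: C, bond orders sum to 4 (valence 4) → 0 H
  atom 15: O, bond orders sum to 2 (valence 2) → 0 H
  atom 16: C, bond orders sum to 1 (valence 4) → 3 H
  atom 17: C, bond orders sum to 3 (valence 4) → 1 H
  atom 18: C, bond orders sum to 4 (valence 4) → 0 H
  atom 19: C, bond orders sum to 4 (valence 4) → 0 H
  atom 20: O, bond orders sum to 2 (valence 2) → 0 H
  atom 21: O, bond orders sum to 1 (valence 2) → 1 H
  atom 22: C, bond orders sum to 4 (valence 4) → 0 H
  atom 23: C, bond orders sum to 3 (valence 4) → 1 H
  atom 24: O, bond orders sum to 2 (valence 2) → 0 H
Total hydrogens: 12.

12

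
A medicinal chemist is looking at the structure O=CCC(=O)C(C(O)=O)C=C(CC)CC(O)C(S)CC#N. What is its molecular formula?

C14H19NO5S

Walk through each heavy atom and fill implicit hydrogens from standard valence (C 4, N 3, O 2, S 2, halogen 1):
  atom 1: O, bond orders sum to 2 (valence 2) → 0 H
  atom 2: C, bond orders sum to 3 (valence 4) → 1 H
  atom 3: C, bond orders sum to 2 (valence 4) → 2 H
  atom 4: C, bond orders sum to 4 (valence 4) → 0 H
  atom 5: O, bond orders sum to 2 (valence 2) → 0 H
  atom 6: C, bond orders sum to 3 (valence 4) → 1 H
  atom 7: C, bond orders sum to 4 (valence 4) → 0 H
  atom 8: O, bond orders sum to 1 (valence 2) → 1 H
  atom 9: O, bond orders sum to 2 (valence 2) → 0 H
  atom 10: C, bond orders sum to 3 (valence 4) → 1 H
  atom 11: C, bond orders sum to 4 (valence 4) → 0 H
  atom 12: C, bond orders sum to 2 (valence 4) → 2 H
  atom 13: C, bond orders sum to 1 (valence 4) → 3 H
  atom 14: C, bond orders sum to 2 (valence 4) → 2 H
  atom 15: C, bond orders sum to 3 (valence 4) → 1 H
  atom 16: O, bond orders sum to 1 (valence 2) → 1 H
  atom 17: C, bond orders sum to 3 (valence 4) → 1 H
  atom 18: S, bond orders sum to 1 (valence 2) → 1 H
  atom 19: C, bond orders sum to 2 (valence 4) → 2 H
  atom 20: C, bond orders sum to 4 (valence 4) → 0 H
  atom 21: N, bond orders sum to 3 (valence 3) → 0 H
Totals → C:14, H:19, N:1, O:5, S:1.
In Hill order: C14H19NO5S.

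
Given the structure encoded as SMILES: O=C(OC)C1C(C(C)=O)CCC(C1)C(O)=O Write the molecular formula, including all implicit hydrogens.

Walk through each heavy atom and fill implicit hydrogens from standard valence (C 4, N 3, O 2, S 2, halogen 1):
  atom 1: O, bond orders sum to 2 (valence 2) → 0 H
  atom 2: C, bond orders sum to 4 (valence 4) → 0 H
  atom 3: O, bond orders sum to 2 (valence 2) → 0 H
  atom 4: C, bond orders sum to 1 (valence 4) → 3 H
  atom 5: C, bond orders sum to 3 (valence 4) → 1 H
  atom 6: C, bond orders sum to 3 (valence 4) → 1 H
  atom 7: C, bond orders sum to 4 (valence 4) → 0 H
  atom 8: C, bond orders sum to 1 (valence 4) → 3 H
  atom 9: O, bond orders sum to 2 (valence 2) → 0 H
  atom 10: C, bond orders sum to 2 (valence 4) → 2 H
  atom 11: C, bond orders sum to 2 (valence 4) → 2 H
  atom 12: C, bond orders sum to 3 (valence 4) → 1 H
  atom 13: C, bond orders sum to 2 (valence 4) → 2 H
  atom 14: C, bond orders sum to 4 (valence 4) → 0 H
  atom 15: O, bond orders sum to 1 (valence 2) → 1 H
  atom 16: O, bond orders sum to 2 (valence 2) → 0 H
Totals → C:11, H:16, O:5.

C11H16O5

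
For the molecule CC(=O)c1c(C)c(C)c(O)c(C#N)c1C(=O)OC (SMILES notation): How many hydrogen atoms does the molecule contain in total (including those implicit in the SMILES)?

Walk through each heavy atom and fill implicit hydrogens from standard valence (C 4, N 3, O 2, S 2, halogen 1); for lowercase aromatic atoms, an aromatic c carries 1 H when it has two neighbours and 0 H with three, and aromatic n carries 0 H:
  atom 1: C, bond orders sum to 1 (valence 4) → 3 H
  atom 2: C, bond orders sum to 4 (valence 4) → 0 H
  atom 3: O, bond orders sum to 2 (valence 2) → 0 H
  atom 4: aromatic c, 3 neighbours → 0 H
  atom 5: aromatic c, 3 neighbours → 0 H
  atom 6: C, bond orders sum to 1 (valence 4) → 3 H
  atom 7: aromatic c, 3 neighbours → 0 H
  atom 8: C, bond orders sum to 1 (valence 4) → 3 H
  atom 9: aromatic c, 3 neighbours → 0 H
  atom 10: O, bond orders sum to 1 (valence 2) → 1 H
  atom 11: aromatic c, 3 neighbours → 0 H
  atom 12: C, bond orders sum to 4 (valence 4) → 0 H
  atom 13: N, bond orders sum to 3 (valence 3) → 0 H
  atom 14: aromatic c, 3 neighbours → 0 H
  atom 15: C, bond orders sum to 4 (valence 4) → 0 H
  atom 16: O, bond orders sum to 2 (valence 2) → 0 H
  atom 17: O, bond orders sum to 2 (valence 2) → 0 H
  atom 18: C, bond orders sum to 1 (valence 4) → 3 H
Total hydrogens: 13.

13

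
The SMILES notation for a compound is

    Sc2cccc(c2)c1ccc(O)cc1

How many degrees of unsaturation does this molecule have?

8

Molecular formula: C12H10OS.
DoU = (2C + 2 + N − H − X) / 2, where X is the halogen count and O/S are ignored.
    = (2·12 + 2 + 0 − 10 − 0) / 2 = 16 / 2 = 8.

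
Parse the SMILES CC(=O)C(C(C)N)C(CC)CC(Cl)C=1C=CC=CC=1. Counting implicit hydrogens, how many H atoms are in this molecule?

Walk through each heavy atom and fill implicit hydrogens from standard valence (C 4, N 3, O 2, S 2, halogen 1):
  atom 1: C, bond orders sum to 1 (valence 4) → 3 H
  atom 2: C, bond orders sum to 4 (valence 4) → 0 H
  atom 3: O, bond orders sum to 2 (valence 2) → 0 H
  atom 4: C, bond orders sum to 3 (valence 4) → 1 H
  atom 5: C, bond orders sum to 3 (valence 4) → 1 H
  atom 6: C, bond orders sum to 1 (valence 4) → 3 H
  atom 7: N, bond orders sum to 1 (valence 3) → 2 H
  atom 8: C, bond orders sum to 3 (valence 4) → 1 H
  atom 9: C, bond orders sum to 2 (valence 4) → 2 H
  atom 10: C, bond orders sum to 1 (valence 4) → 3 H
  atom 11: C, bond orders sum to 2 (valence 4) → 2 H
  atom 12: C, bond orders sum to 3 (valence 4) → 1 H
  atom 13: Cl (halogen, monovalent) → 0 H
  atom 14: C, bond orders sum to 4 (valence 4) → 0 H
  atom 15: C, bond orders sum to 3 (valence 4) → 1 H
  atom 16: C, bond orders sum to 3 (valence 4) → 1 H
  atom 17: C, bond orders sum to 3 (valence 4) → 1 H
  atom 18: C, bond orders sum to 3 (valence 4) → 1 H
  atom 19: C, bond orders sum to 3 (valence 4) → 1 H
Total hydrogens: 24.

24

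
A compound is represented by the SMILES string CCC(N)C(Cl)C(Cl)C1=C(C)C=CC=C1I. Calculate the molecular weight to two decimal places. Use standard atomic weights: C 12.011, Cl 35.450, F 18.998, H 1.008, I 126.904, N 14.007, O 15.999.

372.07 g/mol

First, the molecular formula is C12H16Cl2IN (counting implicit H from valence).
  C: 12 × 12.011 = 144.132
  Cl: 2 × 35.450 = 70.900
  H: 16 × 1.008 = 16.128
  I: 1 × 126.904 = 126.904
  N: 1 × 14.007 = 14.007
Sum: 12×12.011 + 2×35.450 + 16×1.008 + 1×126.904 + 1×14.007 = 372.071 → 372.07 g/mol.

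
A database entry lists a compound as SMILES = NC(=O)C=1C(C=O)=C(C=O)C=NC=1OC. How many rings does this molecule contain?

1

In SMILES, each pair of matching ring-closure digits denotes one ring-closing bond; the number of such bonds equals the number of independent rings.
Ring-closure bonds here: 1.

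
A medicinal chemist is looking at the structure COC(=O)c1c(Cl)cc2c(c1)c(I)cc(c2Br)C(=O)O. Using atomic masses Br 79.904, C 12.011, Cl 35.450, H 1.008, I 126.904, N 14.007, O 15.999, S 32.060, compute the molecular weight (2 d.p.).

First, the molecular formula is C13H7BrClIO4 (counting implicit H from valence).
  Br: 1 × 79.904 = 79.904
  C: 13 × 12.011 = 156.143
  Cl: 1 × 35.450 = 35.450
  H: 7 × 1.008 = 7.056
  I: 1 × 126.904 = 126.904
  O: 4 × 15.999 = 63.996
Sum: 1×79.904 + 13×12.011 + 1×35.450 + 7×1.008 + 1×126.904 + 4×15.999 = 469.453 → 469.45 g/mol.

469.45 g/mol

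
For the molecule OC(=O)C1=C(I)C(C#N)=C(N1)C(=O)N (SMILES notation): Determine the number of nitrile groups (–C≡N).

1

The nitrile motif appears at heavy-atom position 8 in the SMILES.
Other groups present: 1 amide, 1 carboxylic acid.
Nitrile count: 1.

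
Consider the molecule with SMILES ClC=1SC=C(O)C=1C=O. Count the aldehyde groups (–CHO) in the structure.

The aldehyde motif appears at heavy-atom position 8 in the SMILES.
Other groups present: 1 hydroxyl.
Aldehyde count: 1.

1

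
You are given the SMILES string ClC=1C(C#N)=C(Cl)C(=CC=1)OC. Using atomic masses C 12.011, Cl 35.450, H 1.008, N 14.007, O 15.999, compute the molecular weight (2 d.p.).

202.03 g/mol

First, the molecular formula is C8H5Cl2NO (counting implicit H from valence).
  C: 8 × 12.011 = 96.088
  Cl: 2 × 35.450 = 70.900
  H: 5 × 1.008 = 5.040
  N: 1 × 14.007 = 14.007
  O: 1 × 15.999 = 15.999
Sum: 8×12.011 + 2×35.450 + 5×1.008 + 1×14.007 + 1×15.999 = 202.034 → 202.03 g/mol.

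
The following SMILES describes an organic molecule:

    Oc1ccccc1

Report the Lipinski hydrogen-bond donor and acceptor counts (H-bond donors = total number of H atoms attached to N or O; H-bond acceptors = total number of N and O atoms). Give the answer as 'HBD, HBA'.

Donors: find every N or O and count the H atoms it carries.
  atom 1 (O): bond orders sum to 1 → 1 H
Lipinski HBD = 1.
Acceptors: N atoms = 0, O atoms = 1 → HBA = 1.

1, 1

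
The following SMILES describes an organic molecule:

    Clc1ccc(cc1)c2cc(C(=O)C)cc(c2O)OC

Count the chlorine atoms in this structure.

1

Scan the SMILES for Cl atoms (remember two-letter symbols like Cl and Br are single atoms).
Chlorine count: 1.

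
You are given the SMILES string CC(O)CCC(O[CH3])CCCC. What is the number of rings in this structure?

In SMILES, each pair of matching ring-closure digits denotes one ring-closing bond; the number of such bonds equals the number of independent rings.
Ring-closure bonds here: 0.

0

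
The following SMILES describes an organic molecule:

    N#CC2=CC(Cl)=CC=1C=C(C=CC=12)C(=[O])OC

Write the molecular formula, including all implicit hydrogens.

C13H8ClNO2

Walk through each heavy atom and fill implicit hydrogens from standard valence (C 4, N 3, O 2, S 2, halogen 1):
  atom 1: N, bond orders sum to 3 (valence 3) → 0 H
  atom 2: C, bond orders sum to 4 (valence 4) → 0 H
  atom 3: C, bond orders sum to 4 (valence 4) → 0 H
  atom 4: C, bond orders sum to 3 (valence 4) → 1 H
  atom 5: C, bond orders sum to 4 (valence 4) → 0 H
  atom 6: Cl (halogen, monovalent) → 0 H
  atom 7: C, bond orders sum to 3 (valence 4) → 1 H
  atom 8: C, bond orders sum to 4 (valence 4) → 0 H
  atom 9: C, bond orders sum to 3 (valence 4) → 1 H
  atom 10: C, bond orders sum to 4 (valence 4) → 0 H
  atom 11: C, bond orders sum to 3 (valence 4) → 1 H
  atom 12: C, bond orders sum to 3 (valence 4) → 1 H
  atom 13: C, bond orders sum to 4 (valence 4) → 0 H
  atom 14: C, bond orders sum to 4 (valence 4) → 0 H
  atom 15: O with explicit H count 0
  atom 16: O, bond orders sum to 2 (valence 2) → 0 H
  atom 17: C, bond orders sum to 1 (valence 4) → 3 H
Totals → C:13, H:8, Cl:1, N:1, O:2.
In Hill order: C13H8ClNO2.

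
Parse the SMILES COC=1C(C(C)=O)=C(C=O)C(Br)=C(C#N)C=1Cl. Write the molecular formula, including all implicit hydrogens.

C11H7BrClNO3

Walk through each heavy atom and fill implicit hydrogens from standard valence (C 4, N 3, O 2, S 2, halogen 1):
  atom 1: C, bond orders sum to 1 (valence 4) → 3 H
  atom 2: O, bond orders sum to 2 (valence 2) → 0 H
  atom 3: C, bond orders sum to 4 (valence 4) → 0 H
  atom 4: C, bond orders sum to 4 (valence 4) → 0 H
  atom 5: C, bond orders sum to 4 (valence 4) → 0 H
  atom 6: C, bond orders sum to 1 (valence 4) → 3 H
  atom 7: O, bond orders sum to 2 (valence 2) → 0 H
  atom 8: C, bond orders sum to 4 (valence 4) → 0 H
  atom 9: C, bond orders sum to 3 (valence 4) → 1 H
  atom 10: O, bond orders sum to 2 (valence 2) → 0 H
  atom 11: C, bond orders sum to 4 (valence 4) → 0 H
  atom 12: Br (halogen, monovalent) → 0 H
  atom 13: C, bond orders sum to 4 (valence 4) → 0 H
  atom 14: C, bond orders sum to 4 (valence 4) → 0 H
  atom 15: N, bond orders sum to 3 (valence 3) → 0 H
  atom 16: C, bond orders sum to 4 (valence 4) → 0 H
  atom 17: Cl (halogen, monovalent) → 0 H
Totals → C:11, H:7, Br:1, Cl:1, N:1, O:3.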